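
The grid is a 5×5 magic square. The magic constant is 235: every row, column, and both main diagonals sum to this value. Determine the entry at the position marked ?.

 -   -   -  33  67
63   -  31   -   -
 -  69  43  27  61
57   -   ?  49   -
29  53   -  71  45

Row 3 must total 235; the given cells sum to 200, so (3,1) = 35.
From row 5, 235 − (29 + 53 + 71 + 45) gives (5,3) = 37.
The remaining cell in column 1 is (1,1) = 235 − 184 = 51.
Column 4 needs 235; the known cells sum to 180, so (2,4) = 55.
Main diagonal: 51 + 43 + 49 + 45 + ? = 235, so (2,2) = 47.
Anti-diagonal needs 235; the known cells sum to 194, so (4,2) = 41.
The remaining cell in row 2 is (2,5) = 235 − 196 = 39.
Using column 2: 47 + 69 + 41 + 53 + ? → (1,2) = 235 − 210 = 25.
Column 5: 67 + 39 + 61 + 45 + ? = 235, so (4,5) = 23.
From row 1, 235 − (51 + 25 + 33 + 67) gives (1,3) = 59.
Row 4: 57 + 41 + 49 + 23 + ? = 235, so (4,3) = 65.

65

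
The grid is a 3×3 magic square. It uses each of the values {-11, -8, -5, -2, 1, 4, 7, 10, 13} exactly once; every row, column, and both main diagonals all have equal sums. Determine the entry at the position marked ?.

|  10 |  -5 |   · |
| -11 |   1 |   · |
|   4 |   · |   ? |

-8

The 9 entries sum to 9, so each line sums to 9/3 = 3.
Row 1: 10 + (-5) + ? = 3, so (1,3) = -2.
Row 2: -11 + 1 + ? = 3, so (2,3) = 13.
Column 2 must total 3; the given cells sum to -4, so (3,2) = 7.
Using column 3: -2 + 13 + ? → (3,3) = 3 − 11 = -8.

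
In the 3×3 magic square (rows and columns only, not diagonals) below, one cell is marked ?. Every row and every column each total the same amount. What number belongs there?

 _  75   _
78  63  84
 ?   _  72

Row 2 is complete and sums to 225; that is the magic constant.
Column 2 needs 225; the known cells sum to 138, so (3,2) = 87.
Column 3: 84 + 72 + ? = 225, so (1,3) = 69.
Using row 1: 75 + 69 + ? → (1,1) = 225 − 144 = 81.
Row 3: 87 + 72 + ? = 225, so (3,1) = 66.

66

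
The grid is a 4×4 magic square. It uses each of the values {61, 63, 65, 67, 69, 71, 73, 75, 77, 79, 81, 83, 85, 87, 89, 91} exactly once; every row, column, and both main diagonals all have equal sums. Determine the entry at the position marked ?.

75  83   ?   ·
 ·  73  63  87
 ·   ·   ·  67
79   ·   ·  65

The 16 entries sum to 1216, so each line sums to 1216/4 = 304.
Row 2 must total 304; the given cells sum to 223, so (2,1) = 81.
Using column 1: 75 + 81 + 79 + ? → (3,1) = 304 − 235 = 69.
Column 4: 87 + 67 + 65 + ? = 304, so (1,4) = 85.
Using main diagonal: 75 + 73 + 65 + ? → (3,3) = 304 − 213 = 91.
From anti-diagonal, 304 − (85 + 63 + 79) gives (3,2) = 77.
Row 1 must total 304; the given cells sum to 243, so (1,3) = 61.

61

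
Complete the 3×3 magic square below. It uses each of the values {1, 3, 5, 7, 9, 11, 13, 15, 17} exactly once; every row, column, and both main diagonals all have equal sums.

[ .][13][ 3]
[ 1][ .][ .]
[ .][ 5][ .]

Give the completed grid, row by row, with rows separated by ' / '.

The 9 entries sum to 81, so each line sums to 81/3 = 27.
Row 1 must total 27; the given cells sum to 16, so (1,1) = 11.
The remaining cell in column 1 is (3,1) = 27 − 12 = 15.
From column 2, 27 − (13 + 5) gives (2,2) = 9.
Main diagonal needs 27; the known cells sum to 20, so (3,3) = 7.
The remaining cell in row 2 is (2,3) = 27 − 10 = 17.

11 13 3 / 1 9 17 / 15 5 7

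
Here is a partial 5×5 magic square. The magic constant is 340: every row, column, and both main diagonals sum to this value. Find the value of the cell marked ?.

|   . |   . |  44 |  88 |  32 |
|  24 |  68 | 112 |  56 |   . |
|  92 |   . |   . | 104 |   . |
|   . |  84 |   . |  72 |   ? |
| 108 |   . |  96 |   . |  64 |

Row 2 needs 340; the known cells sum to 260, so (2,5) = 80.
Column 4 must total 340; the given cells sum to 320, so (5,4) = 20.
From anti-diagonal, 340 − (32 + 56 + 84 + 108) gives (3,3) = 60.
Row 5: 108 + 96 + 20 + 64 + ? = 340, so (5,2) = 52.
Column 3 must total 340; the given cells sum to 312, so (4,3) = 28.
From main diagonal, 340 − (68 + 60 + 72 + 64) gives (1,1) = 76.
Row 1 needs 340; the known cells sum to 240, so (1,2) = 100.
The remaining cell in column 1 is (4,1) = 340 − 300 = 40.
Using column 2: 100 + 68 + 84 + 52 + ? → (3,2) = 340 − 304 = 36.
From row 3, 340 − (92 + 36 + 60 + 104) gives (3,5) = 48.
The remaining cell in row 4 is (4,5) = 340 − 224 = 116.

116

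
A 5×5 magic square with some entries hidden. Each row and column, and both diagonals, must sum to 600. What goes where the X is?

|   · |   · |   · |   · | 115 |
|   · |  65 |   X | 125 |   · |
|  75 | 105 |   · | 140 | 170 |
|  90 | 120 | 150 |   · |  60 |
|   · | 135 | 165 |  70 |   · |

95

Using row 3: 75 + 105 + 140 + 170 + ? → (3,3) = 600 − 490 = 110.
Row 4: 90 + 120 + 150 + 60 + ? = 600, so (4,4) = 180.
The remaining cell in column 2 is (1,2) = 600 − 425 = 175.
Column 4 must total 600; the given cells sum to 515, so (1,4) = 85.
Anti-diagonal needs 600; the known cells sum to 470, so (5,1) = 130.
Using row 5: 130 + 135 + 165 + 70 + ? → (5,5) = 600 − 500 = 100.
Using column 5: 115 + 170 + 60 + 100 + ? → (2,5) = 600 − 445 = 155.
Main diagonal must total 600; the given cells sum to 455, so (1,1) = 145.
The remaining cell in row 1 is (1,3) = 600 − 520 = 80.
Using column 1: 145 + 75 + 90 + 130 + ? → (2,1) = 600 − 440 = 160.
From column 3, 600 − (80 + 110 + 150 + 165) gives (2,3) = 95.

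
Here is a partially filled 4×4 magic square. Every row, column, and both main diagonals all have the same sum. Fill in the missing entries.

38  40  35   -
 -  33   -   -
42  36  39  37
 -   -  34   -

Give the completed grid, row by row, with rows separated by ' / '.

38 40 35 41 / 43 33 46 32 / 42 36 39 37 / 31 45 34 44

Row 3 is already complete: 42 + 36 + 39 + 37 = 154, so that is the magic constant.
Row 1 must total 154; the given cells sum to 113, so (1,4) = 41.
Column 2: 40 + 33 + 36 + ? = 154, so (4,2) = 45.
Using column 3: 35 + 39 + 34 + ? → (2,3) = 154 − 108 = 46.
From main diagonal, 154 − (38 + 33 + 39) gives (4,4) = 44.
Anti-diagonal needs 154; the known cells sum to 123, so (4,1) = 31.
From column 1, 154 − (38 + 42 + 31) gives (2,1) = 43.
Column 4: 41 + 37 + 44 + ? = 154, so (2,4) = 32.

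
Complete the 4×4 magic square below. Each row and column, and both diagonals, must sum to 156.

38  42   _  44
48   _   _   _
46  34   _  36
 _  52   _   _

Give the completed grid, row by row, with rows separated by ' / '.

38 42 32 44 / 48 28 54 26 / 46 34 40 36 / 24 52 30 50

From row 1, 156 − (38 + 42 + 44) gives (1,3) = 32.
The remaining cell in row 3 is (3,3) = 156 − 116 = 40.
Column 1 needs 156; the known cells sum to 132, so (4,1) = 24.
Using column 2: 42 + 34 + 52 + ? → (2,2) = 156 − 128 = 28.
Main diagonal must total 156; the given cells sum to 106, so (4,4) = 50.
From anti-diagonal, 156 − (44 + 34 + 24) gives (2,3) = 54.
Row 2 must total 156; the given cells sum to 130, so (2,4) = 26.
Row 4: 24 + 52 + 50 + ? = 156, so (4,3) = 30.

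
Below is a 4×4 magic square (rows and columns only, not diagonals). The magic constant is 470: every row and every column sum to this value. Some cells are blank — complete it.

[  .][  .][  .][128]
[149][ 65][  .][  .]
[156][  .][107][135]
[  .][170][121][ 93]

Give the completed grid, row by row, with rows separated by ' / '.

79 163 100 128 / 149 65 142 114 / 156 72 107 135 / 86 170 121 93

The remaining cell in row 3 is (3,2) = 470 − 398 = 72.
Row 4 must total 470; the given cells sum to 384, so (4,1) = 86.
Using column 1: 149 + 156 + 86 + ? → (1,1) = 470 − 391 = 79.
Column 2: 65 + 72 + 170 + ? = 470, so (1,2) = 163.
Column 4: 128 + 135 + 93 + ? = 470, so (2,4) = 114.
Row 1 must total 470; the given cells sum to 370, so (1,3) = 100.
Row 2: 149 + 65 + 114 + ? = 470, so (2,3) = 142.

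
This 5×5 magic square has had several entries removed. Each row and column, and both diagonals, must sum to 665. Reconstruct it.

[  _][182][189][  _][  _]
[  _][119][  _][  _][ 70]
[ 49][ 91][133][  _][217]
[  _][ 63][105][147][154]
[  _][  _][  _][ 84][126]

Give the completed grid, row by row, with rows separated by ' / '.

From row 3, 665 − (49 + 91 + 133 + 217) gives (3,4) = 175.
Row 4: 63 + 105 + 147 + 154 + ? = 665, so (4,1) = 196.
The remaining cell in column 2 is (5,2) = 665 − 455 = 210.
Column 5 must total 665; the given cells sum to 567, so (1,5) = 98.
Using main diagonal: 119 + 133 + 147 + 126 + ? → (1,1) = 665 − 525 = 140.
Using row 1: 140 + 182 + 189 + 98 + ? → (1,4) = 665 − 609 = 56.
From column 4, 665 − (56 + 175 + 147 + 84) gives (2,4) = 203.
From anti-diagonal, 665 − (98 + 203 + 133 + 63) gives (5,1) = 168.
Row 5 needs 665; the known cells sum to 588, so (5,3) = 77.
Column 1 needs 665; the known cells sum to 553, so (2,1) = 112.
Column 3 must total 665; the given cells sum to 504, so (2,3) = 161.

140 182 189 56 98 / 112 119 161 203 70 / 49 91 133 175 217 / 196 63 105 147 154 / 168 210 77 84 126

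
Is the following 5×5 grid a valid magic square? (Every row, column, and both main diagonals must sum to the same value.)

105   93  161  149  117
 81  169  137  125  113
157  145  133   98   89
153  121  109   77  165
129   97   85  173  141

No — row 1 sums to 625 but column 4 sums to 622.

Row 1: 105 + 93 + 161 + 149 + 117 = 625.
Row 2: 81 + 169 + 137 + 125 + 113 = 625.
Row 3: 157 + 145 + 133 + 98 + 89 = 622.
Row 4: 153 + 121 + 109 + 77 + 165 = 625.
Row 5: 129 + 97 + 85 + 173 + 141 = 625.
Column 1: 105 + 81 + 157 + 153 + 129 = 625.
Column 2: 93 + 169 + 145 + 121 + 97 = 625.
Column 3: 161 + 137 + 133 + 109 + 85 = 625.
Column 4: 149 + 125 + 98 + 77 + 173 = 622.
Column 5: 117 + 113 + 89 + 165 + 141 = 625.
Main diagonal: 105 + 169 + 133 + 77 + 141 = 625.
Anti-diagonal: 117 + 125 + 133 + 121 + 129 = 625.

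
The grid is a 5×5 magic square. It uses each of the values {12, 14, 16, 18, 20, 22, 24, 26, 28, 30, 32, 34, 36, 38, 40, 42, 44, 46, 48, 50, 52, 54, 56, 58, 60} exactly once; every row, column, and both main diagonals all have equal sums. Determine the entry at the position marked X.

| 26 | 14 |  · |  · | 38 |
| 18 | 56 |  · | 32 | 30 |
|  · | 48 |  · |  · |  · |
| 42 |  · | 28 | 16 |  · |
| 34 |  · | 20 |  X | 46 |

58

The 25 entries sum to 900, so each line sums to 900/5 = 180.
From row 2, 180 − (18 + 56 + 32 + 30) gives (2,3) = 44.
The remaining cell in column 1 is (3,1) = 180 − 120 = 60.
Main diagonal needs 180; the known cells sum to 144, so (3,3) = 36.
Anti-diagonal must total 180; the given cells sum to 140, so (4,2) = 40.
From row 4, 180 − (42 + 40 + 28 + 16) gives (4,5) = 54.
The remaining cell in column 2 is (5,2) = 180 − 158 = 22.
Using column 3: 44 + 36 + 28 + 20 + ? → (1,3) = 180 − 128 = 52.
Using column 5: 38 + 30 + 54 + 46 + ? → (3,5) = 180 − 168 = 12.
Row 1: 26 + 14 + 52 + 38 + ? = 180, so (1,4) = 50.
Row 3 must total 180; the given cells sum to 156, so (3,4) = 24.
Row 5 must total 180; the given cells sum to 122, so (5,4) = 58.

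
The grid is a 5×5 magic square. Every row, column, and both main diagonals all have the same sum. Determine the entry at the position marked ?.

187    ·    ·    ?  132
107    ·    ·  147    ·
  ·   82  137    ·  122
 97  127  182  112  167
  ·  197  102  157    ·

77

Row 4 is complete and sums to 685; that is the magic constant.
Using anti-diagonal: 132 + 147 + 137 + 127 + ? → (5,1) = 685 − 543 = 142.
Using row 5: 142 + 197 + 102 + 157 + ? → (5,5) = 685 − 598 = 87.
Column 1 needs 685; the known cells sum to 533, so (3,1) = 152.
Using column 5: 132 + 122 + 167 + 87 + ? → (2,5) = 685 − 508 = 177.
From main diagonal, 685 − (187 + 137 + 112 + 87) gives (2,2) = 162.
From row 2, 685 − (107 + 162 + 147 + 177) gives (2,3) = 92.
From row 3, 685 − (152 + 82 + 137 + 122) gives (3,4) = 192.
Column 2: 162 + 82 + 127 + 197 + ? = 685, so (1,2) = 117.
Column 3 needs 685; the known cells sum to 513, so (1,3) = 172.
Column 4 needs 685; the known cells sum to 608, so (1,4) = 77.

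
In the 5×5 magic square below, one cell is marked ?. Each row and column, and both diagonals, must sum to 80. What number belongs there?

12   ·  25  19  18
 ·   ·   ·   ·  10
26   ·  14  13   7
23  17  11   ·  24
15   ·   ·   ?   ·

27

Row 1: 12 + 25 + 19 + 18 + ? = 80, so (1,2) = 6.
The remaining cell in row 3 is (3,2) = 80 − 60 = 20.
Row 4 needs 80; the known cells sum to 75, so (4,4) = 5.
Column 1 must total 80; the given cells sum to 76, so (2,1) = 4.
The remaining cell in column 5 is (5,5) = 80 − 59 = 21.
Main diagonal: 12 + 14 + 5 + 21 + ? = 80, so (2,2) = 28.
Anti-diagonal: 18 + 14 + 17 + 15 + ? = 80, so (2,4) = 16.
Row 2 must total 80; the given cells sum to 58, so (2,3) = 22.
From column 2, 80 − (6 + 28 + 20 + 17) gives (5,2) = 9.
Column 3 needs 80; the known cells sum to 72, so (5,3) = 8.
Using column 4: 19 + 16 + 13 + 5 + ? → (5,4) = 80 − 53 = 27.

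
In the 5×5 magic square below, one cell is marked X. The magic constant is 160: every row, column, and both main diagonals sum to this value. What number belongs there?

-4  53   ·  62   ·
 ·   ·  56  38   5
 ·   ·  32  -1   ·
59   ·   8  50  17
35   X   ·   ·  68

From row 4, 160 − (59 + 8 + 50 + 17) gives (4,2) = 26.
The remaining cell in column 4 is (5,4) = 160 − 149 = 11.
Main diagonal: -4 + 32 + 50 + 68 + ? = 160, so (2,2) = 14.
From anti-diagonal, 160 − (38 + 32 + 26 + 35) gives (1,5) = 29.
Using row 1: -4 + 53 + 62 + 29 + ? → (1,3) = 160 − 140 = 20.
Row 2: 14 + 56 + 38 + 5 + ? = 160, so (2,1) = 47.
Column 1 needs 160; the known cells sum to 137, so (3,1) = 23.
Column 3 needs 160; the known cells sum to 116, so (5,3) = 44.
Column 5 needs 160; the known cells sum to 119, so (3,5) = 41.
Row 3: 23 + 32 + (-1) + 41 + ? = 160, so (3,2) = 65.
Using row 5: 35 + 44 + 11 + 68 + ? → (5,2) = 160 − 158 = 2.

2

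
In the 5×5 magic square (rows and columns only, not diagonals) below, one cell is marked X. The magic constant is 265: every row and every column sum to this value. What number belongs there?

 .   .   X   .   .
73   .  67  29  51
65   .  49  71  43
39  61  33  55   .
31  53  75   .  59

41

Row 2 must total 265; the given cells sum to 220, so (2,2) = 45.
Row 3: 65 + 49 + 71 + 43 + ? = 265, so (3,2) = 37.
Row 4 must total 265; the given cells sum to 188, so (4,5) = 77.
Row 5 must total 265; the given cells sum to 218, so (5,4) = 47.
Column 1: 73 + 65 + 39 + 31 + ? = 265, so (1,1) = 57.
The remaining cell in column 2 is (1,2) = 265 − 196 = 69.
Column 3 must total 265; the given cells sum to 224, so (1,3) = 41.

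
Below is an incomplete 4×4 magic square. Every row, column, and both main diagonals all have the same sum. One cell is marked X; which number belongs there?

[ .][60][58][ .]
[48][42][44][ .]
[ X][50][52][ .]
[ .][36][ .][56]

40

Column 2 is complete and sums to 188; that is the magic constant.
Row 2: 48 + 42 + 44 + ? = 188, so (2,4) = 54.
Using column 3: 58 + 44 + 52 + ? → (4,3) = 188 − 154 = 34.
Main diagonal must total 188; the given cells sum to 150, so (1,1) = 38.
Row 1 must total 188; the given cells sum to 156, so (1,4) = 32.
Row 4 needs 188; the known cells sum to 126, so (4,1) = 62.
Column 1 needs 188; the known cells sum to 148, so (3,1) = 40.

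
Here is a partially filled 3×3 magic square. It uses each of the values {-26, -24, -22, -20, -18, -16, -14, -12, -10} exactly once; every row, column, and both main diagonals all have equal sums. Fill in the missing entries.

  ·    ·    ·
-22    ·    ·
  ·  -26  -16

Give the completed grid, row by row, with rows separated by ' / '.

-20 -10 -24 / -22 -18 -14 / -12 -26 -16

The 9 entries sum to -162, so each line sums to -162/3 = -54.
From row 3, -54 − (-26 + (-16)) gives (3,1) = -12.
From column 1, -54 − (-22 + (-12)) gives (1,1) = -20.
Main diagonal: -20 + (-16) + ? = -54, so (2,2) = -18.
Anti-diagonal: -18 + (-12) + ? = -54, so (1,3) = -24.
Row 1: -20 + (-24) + ? = -54, so (1,2) = -10.
Row 2 must total -54; the given cells sum to -40, so (2,3) = -14.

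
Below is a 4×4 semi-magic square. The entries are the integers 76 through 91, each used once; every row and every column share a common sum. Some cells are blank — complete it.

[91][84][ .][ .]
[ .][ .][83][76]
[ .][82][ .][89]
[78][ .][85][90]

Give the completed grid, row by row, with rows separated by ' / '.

The entries are 76 through 91, which sum to 1336, so each line sums to 1336/4 = 334.
Using row 4: 78 + 85 + 90 + ? → (4,2) = 334 − 253 = 81.
Column 2 needs 334; the known cells sum to 247, so (2,2) = 87.
Column 4 needs 334; the known cells sum to 255, so (1,4) = 79.
From row 1, 334 − (91 + 84 + 79) gives (1,3) = 80.
From row 2, 334 − (87 + 83 + 76) gives (2,1) = 88.
Column 1: 91 + 88 + 78 + ? = 334, so (3,1) = 77.
Using column 3: 80 + 83 + 85 + ? → (3,3) = 334 − 248 = 86.

91 84 80 79 / 88 87 83 76 / 77 82 86 89 / 78 81 85 90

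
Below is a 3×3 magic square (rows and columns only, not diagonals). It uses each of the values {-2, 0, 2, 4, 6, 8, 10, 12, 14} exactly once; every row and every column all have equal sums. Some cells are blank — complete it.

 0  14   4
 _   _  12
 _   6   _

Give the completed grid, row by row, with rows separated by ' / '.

The 9 entries sum to 54, so each line sums to 54/3 = 18.
From column 2, 18 − (14 + 6) gives (2,2) = -2.
Column 3: 4 + 12 + ? = 18, so (3,3) = 2.
Using row 2: -2 + 12 + ? → (2,1) = 18 − 10 = 8.
Using row 3: 6 + 2 + ? → (3,1) = 18 − 8 = 10.

0 14 4 / 8 -2 12 / 10 6 2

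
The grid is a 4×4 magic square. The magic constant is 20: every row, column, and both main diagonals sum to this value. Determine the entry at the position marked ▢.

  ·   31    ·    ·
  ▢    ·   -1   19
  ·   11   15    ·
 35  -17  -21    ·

Row 4 needs 20; the known cells sum to -3, so (4,4) = 23.
The remaining cell in column 2 is (2,2) = 20 − 25 = -5.
Column 3: -1 + 15 + (-21) + ? = 20, so (1,3) = 27.
From main diagonal, 20 − (-5 + 15 + 23) gives (1,1) = -13.
Anti-diagonal must total 20; the given cells sum to 45, so (1,4) = -25.
Row 2 must total 20; the given cells sum to 13, so (2,1) = 7.

7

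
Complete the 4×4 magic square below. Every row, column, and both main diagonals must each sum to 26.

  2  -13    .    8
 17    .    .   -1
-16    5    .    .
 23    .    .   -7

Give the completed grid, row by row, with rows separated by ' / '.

2 -13 29 8 / 17 20 -10 -1 / -16 5 11 26 / 23 14 -4 -7

Row 1 needs 26; the known cells sum to -3, so (1,3) = 29.
From column 4, 26 − (8 + (-1) + (-7)) gives (3,4) = 26.
Anti-diagonal must total 26; the given cells sum to 36, so (2,3) = -10.
Row 2 needs 26; the known cells sum to 6, so (2,2) = 20.
Row 3: -16 + 5 + 26 + ? = 26, so (3,3) = 11.
Column 2 needs 26; the known cells sum to 12, so (4,2) = 14.
Column 3 needs 26; the known cells sum to 30, so (4,3) = -4.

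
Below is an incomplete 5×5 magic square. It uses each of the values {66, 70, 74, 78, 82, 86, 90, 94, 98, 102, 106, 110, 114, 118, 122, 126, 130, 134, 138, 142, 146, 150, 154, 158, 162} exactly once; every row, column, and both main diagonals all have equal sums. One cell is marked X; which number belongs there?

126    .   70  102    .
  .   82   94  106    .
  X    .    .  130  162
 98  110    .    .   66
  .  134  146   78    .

The 25 entries sum to 2850, so each line sums to 2850/5 = 570.
Column 4 needs 570; the known cells sum to 416, so (4,4) = 154.
The remaining cell in row 4 is (4,3) = 570 − 428 = 142.
Column 3: 70 + 94 + 142 + 146 + ? = 570, so (3,3) = 118.
Main diagonal must total 570; the given cells sum to 480, so (5,5) = 90.
Row 5: 134 + 146 + 78 + 90 + ? = 570, so (5,1) = 122.
Anti-diagonal needs 570; the known cells sum to 456, so (1,5) = 114.
Row 1 needs 570; the known cells sum to 412, so (1,2) = 158.
Column 2 needs 570; the known cells sum to 484, so (3,2) = 86.
Column 5 must total 570; the given cells sum to 432, so (2,5) = 138.
Using row 2: 82 + 94 + 106 + 138 + ? → (2,1) = 570 − 420 = 150.
From row 3, 570 − (86 + 118 + 130 + 162) gives (3,1) = 74.

74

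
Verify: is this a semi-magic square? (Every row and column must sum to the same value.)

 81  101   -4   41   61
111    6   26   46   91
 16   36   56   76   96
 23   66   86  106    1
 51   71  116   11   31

No — column 2 sums to 280 but row 4 sums to 282.

Row 1: 81 + 101 + (-4) + 41 + 61 = 280.
Row 2: 111 + 6 + 26 + 46 + 91 = 280.
Row 3: 16 + 36 + 56 + 76 + 96 = 280.
Row 4: 23 + 66 + 86 + 106 + 1 = 282.
Row 5: 51 + 71 + 116 + 11 + 31 = 280.
Column 1: 81 + 111 + 16 + 23 + 51 = 282.
Column 2: 101 + 6 + 36 + 66 + 71 = 280.
Column 3: -4 + 26 + 56 + 86 + 116 = 280.
Column 4: 41 + 46 + 76 + 106 + 11 = 280.
Column 5: 61 + 91 + 96 + 1 + 31 = 280.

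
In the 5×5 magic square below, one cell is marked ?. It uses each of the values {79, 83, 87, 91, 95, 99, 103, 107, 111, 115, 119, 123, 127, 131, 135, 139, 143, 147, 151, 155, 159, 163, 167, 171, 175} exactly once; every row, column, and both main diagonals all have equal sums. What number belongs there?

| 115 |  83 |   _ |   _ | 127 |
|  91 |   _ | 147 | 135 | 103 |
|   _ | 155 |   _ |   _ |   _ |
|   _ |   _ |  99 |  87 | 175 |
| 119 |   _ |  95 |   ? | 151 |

163

The 25 entries sum to 3175, so each line sums to 3175/5 = 635.
From row 2, 635 − (91 + 147 + 135 + 103) gives (2,2) = 159.
Column 5 must total 635; the given cells sum to 556, so (3,5) = 79.
Main diagonal needs 635; the known cells sum to 512, so (3,3) = 123.
The remaining cell in anti-diagonal is (4,2) = 635 − 504 = 131.
From row 4, 635 − (131 + 99 + 87 + 175) gives (4,1) = 143.
From column 1, 635 − (115 + 91 + 143 + 119) gives (3,1) = 167.
Column 2 needs 635; the known cells sum to 528, so (5,2) = 107.
Column 3: 147 + 123 + 99 + 95 + ? = 635, so (1,3) = 171.
Row 1 needs 635; the known cells sum to 496, so (1,4) = 139.
Row 3 needs 635; the known cells sum to 524, so (3,4) = 111.
The remaining cell in row 5 is (5,4) = 635 − 472 = 163.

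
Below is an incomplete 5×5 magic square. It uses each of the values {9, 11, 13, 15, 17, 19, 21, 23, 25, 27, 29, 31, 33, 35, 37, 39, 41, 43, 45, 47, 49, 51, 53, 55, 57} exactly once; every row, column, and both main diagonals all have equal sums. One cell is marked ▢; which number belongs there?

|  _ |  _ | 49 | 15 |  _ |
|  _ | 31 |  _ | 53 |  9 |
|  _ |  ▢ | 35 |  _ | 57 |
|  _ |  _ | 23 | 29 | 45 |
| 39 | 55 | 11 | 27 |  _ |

19

The 25 entries sum to 825, so each line sums to 825/5 = 165.
Row 5 needs 165; the known cells sum to 132, so (5,5) = 33.
Column 3: 49 + 35 + 23 + 11 + ? = 165, so (2,3) = 47.
From column 4, 165 − (15 + 53 + 29 + 27) gives (3,4) = 41.
Column 5 must total 165; the given cells sum to 144, so (1,5) = 21.
From main diagonal, 165 − (31 + 35 + 29 + 33) gives (1,1) = 37.
Using anti-diagonal: 21 + 53 + 35 + 39 + ? → (4,2) = 165 − 148 = 17.
Using row 1: 37 + 49 + 15 + 21 + ? → (1,2) = 165 − 122 = 43.
Row 2 must total 165; the given cells sum to 140, so (2,1) = 25.
Row 4: 17 + 23 + 29 + 45 + ? = 165, so (4,1) = 51.
Column 1 needs 165; the known cells sum to 152, so (3,1) = 13.
Column 2 must total 165; the given cells sum to 146, so (3,2) = 19.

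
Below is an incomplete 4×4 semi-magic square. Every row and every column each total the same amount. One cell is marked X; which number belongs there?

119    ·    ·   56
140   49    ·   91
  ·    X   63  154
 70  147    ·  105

Column 4 is complete and sums to 406; that is the magic constant.
From row 2, 406 − (140 + 49 + 91) gives (2,3) = 126.
Row 4 must total 406; the given cells sum to 322, so (4,3) = 84.
Column 1 needs 406; the known cells sum to 329, so (3,1) = 77.
From column 3, 406 − (126 + 63 + 84) gives (1,3) = 133.
From row 1, 406 − (119 + 133 + 56) gives (1,2) = 98.
Using row 3: 77 + 63 + 154 + ? → (3,2) = 406 − 294 = 112.

112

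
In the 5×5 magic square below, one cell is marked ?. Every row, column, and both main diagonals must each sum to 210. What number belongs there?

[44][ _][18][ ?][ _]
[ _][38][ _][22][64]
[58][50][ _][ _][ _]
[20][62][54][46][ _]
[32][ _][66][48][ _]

60

Using row 4: 20 + 62 + 54 + 46 + ? → (4,5) = 210 − 182 = 28.
From column 1, 210 − (44 + 58 + 20 + 32) gives (2,1) = 56.
Row 2 must total 210; the given cells sum to 180, so (2,3) = 30.
Column 3 needs 210; the known cells sum to 168, so (3,3) = 42.
Using main diagonal: 44 + 38 + 42 + 46 + ? → (5,5) = 210 − 170 = 40.
Anti-diagonal: 22 + 42 + 62 + 32 + ? = 210, so (1,5) = 52.
Row 5: 32 + 66 + 48 + 40 + ? = 210, so (5,2) = 24.
Using column 2: 38 + 50 + 62 + 24 + ? → (1,2) = 210 − 174 = 36.
Column 5 needs 210; the known cells sum to 184, so (3,5) = 26.
The remaining cell in row 1 is (1,4) = 210 − 150 = 60.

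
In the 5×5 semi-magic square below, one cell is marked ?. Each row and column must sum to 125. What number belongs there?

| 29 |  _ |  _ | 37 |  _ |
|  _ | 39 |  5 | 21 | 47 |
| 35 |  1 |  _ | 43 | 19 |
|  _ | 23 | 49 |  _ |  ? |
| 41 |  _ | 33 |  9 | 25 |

Row 2: 39 + 5 + 21 + 47 + ? = 125, so (2,1) = 13.
The remaining cell in row 3 is (3,3) = 125 − 98 = 27.
The remaining cell in row 5 is (5,2) = 125 − 108 = 17.
The remaining cell in column 1 is (4,1) = 125 − 118 = 7.
Column 2 needs 125; the known cells sum to 80, so (1,2) = 45.
Using column 3: 5 + 27 + 49 + 33 + ? → (1,3) = 125 − 114 = 11.
Using column 4: 37 + 21 + 43 + 9 + ? → (4,4) = 125 − 110 = 15.
Row 1 needs 125; the known cells sum to 122, so (1,5) = 3.
Row 4 needs 125; the known cells sum to 94, so (4,5) = 31.

31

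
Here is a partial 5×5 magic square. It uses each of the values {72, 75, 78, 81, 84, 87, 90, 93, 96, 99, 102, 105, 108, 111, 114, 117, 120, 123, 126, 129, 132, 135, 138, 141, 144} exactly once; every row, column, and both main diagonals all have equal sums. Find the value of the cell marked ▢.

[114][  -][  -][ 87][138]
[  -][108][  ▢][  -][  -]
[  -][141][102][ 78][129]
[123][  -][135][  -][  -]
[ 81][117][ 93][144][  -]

84

The 25 entries sum to 2700, so each line sums to 2700/5 = 540.
Row 3 must total 540; the given cells sum to 450, so (3,1) = 90.
Using row 5: 81 + 117 + 93 + 144 + ? → (5,5) = 540 − 435 = 105.
Column 1 must total 540; the given cells sum to 408, so (2,1) = 132.
Using main diagonal: 114 + 108 + 102 + 105 + ? → (4,4) = 540 − 429 = 111.
Column 4 must total 540; the given cells sum to 420, so (2,4) = 120.
Anti-diagonal needs 540; the known cells sum to 441, so (4,2) = 99.
Row 4 must total 540; the given cells sum to 468, so (4,5) = 72.
The remaining cell in column 2 is (1,2) = 540 − 465 = 75.
Column 5 must total 540; the given cells sum to 444, so (2,5) = 96.
Row 1 needs 540; the known cells sum to 414, so (1,3) = 126.
Row 2 must total 540; the given cells sum to 456, so (2,3) = 84.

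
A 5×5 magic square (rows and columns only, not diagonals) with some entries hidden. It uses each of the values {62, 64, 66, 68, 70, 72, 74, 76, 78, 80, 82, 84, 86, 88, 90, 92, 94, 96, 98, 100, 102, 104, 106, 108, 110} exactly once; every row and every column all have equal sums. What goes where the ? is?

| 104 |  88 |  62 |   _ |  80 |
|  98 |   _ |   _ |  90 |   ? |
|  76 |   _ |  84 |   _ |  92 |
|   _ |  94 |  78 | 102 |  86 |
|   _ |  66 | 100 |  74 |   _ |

64

The 25 entries sum to 2150, so each line sums to 2150/5 = 430.
From row 1, 430 − (104 + 88 + 62 + 80) gives (1,4) = 96.
The remaining cell in row 4 is (4,1) = 430 − 360 = 70.
The remaining cell in column 1 is (5,1) = 430 − 348 = 82.
Using column 3: 62 + 84 + 78 + 100 + ? → (2,3) = 430 − 324 = 106.
Column 4 needs 430; the known cells sum to 362, so (3,4) = 68.
Row 3: 76 + 84 + 68 + 92 + ? = 430, so (3,2) = 110.
From row 5, 430 − (82 + 66 + 100 + 74) gives (5,5) = 108.
Using column 2: 88 + 110 + 94 + 66 + ? → (2,2) = 430 − 358 = 72.
The remaining cell in column 5 is (2,5) = 430 − 366 = 64.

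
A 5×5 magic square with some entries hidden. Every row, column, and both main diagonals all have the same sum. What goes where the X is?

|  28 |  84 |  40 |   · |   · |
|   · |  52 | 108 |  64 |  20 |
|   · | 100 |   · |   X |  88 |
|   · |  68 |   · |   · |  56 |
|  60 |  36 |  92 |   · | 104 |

Column 2 is complete and sums to 340; that is the magic constant.
From row 2, 340 − (52 + 108 + 64 + 20) gives (2,1) = 96.
Row 5: 60 + 36 + 92 + 104 + ? = 340, so (5,4) = 48.
Column 5: 20 + 88 + 56 + 104 + ? = 340, so (1,5) = 72.
Anti-diagonal: 72 + 64 + 68 + 60 + ? = 340, so (3,3) = 76.
Row 1: 28 + 84 + 40 + 72 + ? = 340, so (1,4) = 116.
Column 3 must total 340; the given cells sum to 316, so (4,3) = 24.
From main diagonal, 340 − (28 + 52 + 76 + 104) gives (4,4) = 80.
Row 4 needs 340; the known cells sum to 228, so (4,1) = 112.
From column 1, 340 − (28 + 96 + 112 + 60) gives (3,1) = 44.
From column 4, 340 − (116 + 64 + 80 + 48) gives (3,4) = 32.

32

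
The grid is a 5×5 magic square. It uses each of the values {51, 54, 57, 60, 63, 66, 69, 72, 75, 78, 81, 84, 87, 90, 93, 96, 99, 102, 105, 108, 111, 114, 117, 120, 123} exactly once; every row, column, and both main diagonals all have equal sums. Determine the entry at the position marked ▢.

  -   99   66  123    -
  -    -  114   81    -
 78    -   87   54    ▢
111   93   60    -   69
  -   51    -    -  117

96

The 25 entries sum to 2175, so each line sums to 2175/5 = 435.
Row 4: 111 + 93 + 60 + 69 + ? = 435, so (4,4) = 102.
From column 3, 435 − (66 + 114 + 87 + 60) gives (5,3) = 108.
The remaining cell in column 4 is (5,4) = 435 − 360 = 75.
Row 5 must total 435; the given cells sum to 351, so (5,1) = 84.
Using anti-diagonal: 81 + 87 + 93 + 84 + ? → (1,5) = 435 − 345 = 90.
Row 1 must total 435; the given cells sum to 378, so (1,1) = 57.
Using column 1: 57 + 78 + 111 + 84 + ? → (2,1) = 435 − 330 = 105.
Main diagonal: 57 + 87 + 102 + 117 + ? = 435, so (2,2) = 72.
Row 2: 105 + 72 + 114 + 81 + ? = 435, so (2,5) = 63.
Column 2: 99 + 72 + 93 + 51 + ? = 435, so (3,2) = 120.
Column 5 must total 435; the given cells sum to 339, so (3,5) = 96.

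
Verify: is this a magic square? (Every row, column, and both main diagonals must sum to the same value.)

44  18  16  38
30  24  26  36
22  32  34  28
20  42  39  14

No — column 2 sums to 116 but column 3 sums to 115.

Row 1: 44 + 18 + 16 + 38 = 116.
Row 2: 30 + 24 + 26 + 36 = 116.
Row 3: 22 + 32 + 34 + 28 = 116.
Row 4: 20 + 42 + 39 + 14 = 115.
Column 1: 44 + 30 + 22 + 20 = 116.
Column 2: 18 + 24 + 32 + 42 = 116.
Column 3: 16 + 26 + 34 + 39 = 115.
Column 4: 38 + 36 + 28 + 14 = 116.
Main diagonal: 44 + 24 + 34 + 14 = 116.
Anti-diagonal: 38 + 26 + 32 + 20 = 116.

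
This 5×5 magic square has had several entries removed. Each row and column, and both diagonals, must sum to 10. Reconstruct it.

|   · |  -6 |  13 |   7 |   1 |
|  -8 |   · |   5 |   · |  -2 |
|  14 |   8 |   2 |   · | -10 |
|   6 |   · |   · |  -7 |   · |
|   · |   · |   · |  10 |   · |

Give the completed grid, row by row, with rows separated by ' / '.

Using row 1: -6 + 13 + 7 + 1 + ? → (1,1) = 10 − 15 = -5.
Row 3 needs 10; the known cells sum to 14, so (3,4) = -4.
The remaining cell in column 1 is (5,1) = 10 − 7 = 3.
The remaining cell in column 4 is (2,4) = 10 − 6 = 4.
Anti-diagonal: 1 + 4 + 2 + 3 + ? = 10, so (4,2) = 0.
From row 2, 10 − (-8 + 5 + 4 + (-2)) gives (2,2) = 11.
Column 2 must total 10; the given cells sum to 13, so (5,2) = -3.
Main diagonal: -5 + 11 + 2 + (-7) + ? = 10, so (5,5) = 9.
Row 5: 3 + (-3) + 10 + 9 + ? = 10, so (5,3) = -9.
Using column 3: 13 + 5 + 2 + (-9) + ? → (4,3) = 10 − 11 = -1.
Column 5 needs 10; the known cells sum to -2, so (4,5) = 12.

-5 -6 13 7 1 / -8 11 5 4 -2 / 14 8 2 -4 -10 / 6 0 -1 -7 12 / 3 -3 -9 10 9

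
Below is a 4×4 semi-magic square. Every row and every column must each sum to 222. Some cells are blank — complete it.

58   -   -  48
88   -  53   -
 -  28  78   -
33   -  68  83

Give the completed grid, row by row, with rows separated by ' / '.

Row 4 must total 222; the given cells sum to 184, so (4,2) = 38.
The remaining cell in column 1 is (3,1) = 222 − 179 = 43.
From column 3, 222 − (53 + 78 + 68) gives (1,3) = 23.
Row 1: 58 + 23 + 48 + ? = 222, so (1,2) = 93.
The remaining cell in row 3 is (3,4) = 222 − 149 = 73.
Column 2 needs 222; the known cells sum to 159, so (2,2) = 63.
Column 4: 48 + 73 + 83 + ? = 222, so (2,4) = 18.

58 93 23 48 / 88 63 53 18 / 43 28 78 73 / 33 38 68 83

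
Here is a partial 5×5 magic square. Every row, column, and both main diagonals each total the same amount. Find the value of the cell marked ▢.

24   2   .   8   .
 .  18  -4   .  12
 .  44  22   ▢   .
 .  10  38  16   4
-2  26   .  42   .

0

Column 2 is complete and sums to 100; that is the magic constant.
Row 4: 10 + 38 + 16 + 4 + ? = 100, so (4,1) = 32.
Main diagonal needs 100; the known cells sum to 80, so (5,5) = 20.
Row 5: -2 + 26 + 42 + 20 + ? = 100, so (5,3) = 14.
The remaining cell in column 3 is (1,3) = 100 − 70 = 30.
From row 1, 100 − (24 + 2 + 30 + 8) gives (1,5) = 36.
The remaining cell in column 5 is (3,5) = 100 − 72 = 28.
Anti-diagonal needs 100; the known cells sum to 66, so (2,4) = 34.
Row 2 needs 100; the known cells sum to 60, so (2,1) = 40.
Column 1 needs 100; the known cells sum to 94, so (3,1) = 6.
Column 4: 8 + 34 + 16 + 42 + ? = 100, so (3,4) = 0.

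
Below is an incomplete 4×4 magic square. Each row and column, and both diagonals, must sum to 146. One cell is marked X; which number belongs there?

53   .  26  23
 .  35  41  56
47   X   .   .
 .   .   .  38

Row 1: 53 + 26 + 23 + ? = 146, so (1,2) = 44.
Row 2: 35 + 41 + 56 + ? = 146, so (2,1) = 14.
From column 1, 146 − (53 + 14 + 47) gives (4,1) = 32.
Using column 4: 23 + 56 + 38 + ? → (3,4) = 146 − 117 = 29.
Main diagonal must total 146; the given cells sum to 126, so (3,3) = 20.
Anti-diagonal needs 146; the known cells sum to 96, so (3,2) = 50.

50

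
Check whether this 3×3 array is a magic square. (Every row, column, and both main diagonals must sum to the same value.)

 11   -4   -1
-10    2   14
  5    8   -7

Yes

Row 1: 11 + (-4) + (-1) = 6.
Row 2: -10 + 2 + 14 = 6.
Row 3: 5 + 8 + (-7) = 6.
Column 1: 11 + (-10) + 5 = 6.
Column 2: -4 + 2 + 8 = 6.
Column 3: -1 + 14 + (-7) = 6.
Main diagonal: 11 + 2 + (-7) = 6.
Anti-diagonal: -1 + 2 + 5 = 6.
All lines sum to 6.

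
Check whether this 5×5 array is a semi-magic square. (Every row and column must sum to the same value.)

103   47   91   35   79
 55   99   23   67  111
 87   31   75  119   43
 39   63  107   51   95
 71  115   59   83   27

Yes

Row 1: 103 + 47 + 91 + 35 + 79 = 355.
Row 2: 55 + 99 + 23 + 67 + 111 = 355.
Row 3: 87 + 31 + 75 + 119 + 43 = 355.
Row 4: 39 + 63 + 107 + 51 + 95 = 355.
Row 5: 71 + 115 + 59 + 83 + 27 = 355.
Column 1: 103 + 55 + 87 + 39 + 71 = 355.
Column 2: 47 + 99 + 31 + 63 + 115 = 355.
Column 3: 91 + 23 + 75 + 107 + 59 = 355.
Column 4: 35 + 67 + 119 + 51 + 83 = 355.
Column 5: 79 + 111 + 43 + 95 + 27 = 355.
All lines sum to 355.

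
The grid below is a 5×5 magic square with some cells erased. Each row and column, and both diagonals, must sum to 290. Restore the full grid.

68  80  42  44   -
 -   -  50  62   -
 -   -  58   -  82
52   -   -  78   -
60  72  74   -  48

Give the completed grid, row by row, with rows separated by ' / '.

68 80 42 44 56 / 76 38 50 62 64 / 34 46 58 70 82 / 52 54 66 78 40 / 60 72 74 36 48

Row 1 needs 290; the known cells sum to 234, so (1,5) = 56.
Row 5: 60 + 72 + 74 + 48 + ? = 290, so (5,4) = 36.
Using column 3: 42 + 50 + 58 + 74 + ? → (4,3) = 290 − 224 = 66.
Column 4 needs 290; the known cells sum to 220, so (3,4) = 70.
From main diagonal, 290 − (68 + 58 + 78 + 48) gives (2,2) = 38.
Using anti-diagonal: 56 + 62 + 58 + 60 + ? → (4,2) = 290 − 236 = 54.
Using row 4: 52 + 54 + 66 + 78 + ? → (4,5) = 290 − 250 = 40.
Column 2: 80 + 38 + 54 + 72 + ? = 290, so (3,2) = 46.
Column 5 needs 290; the known cells sum to 226, so (2,5) = 64.
Using row 2: 38 + 50 + 62 + 64 + ? → (2,1) = 290 − 214 = 76.
Using row 3: 46 + 58 + 70 + 82 + ? → (3,1) = 290 − 256 = 34.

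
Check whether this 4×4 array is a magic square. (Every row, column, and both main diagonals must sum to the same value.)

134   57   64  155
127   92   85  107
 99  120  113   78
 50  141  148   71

No — row 3 sums to 410 but column 4 sums to 411.

Row 1: 134 + 57 + 64 + 155 = 410.
Row 2: 127 + 92 + 85 + 107 = 411.
Row 3: 99 + 120 + 113 + 78 = 410.
Row 4: 50 + 141 + 148 + 71 = 410.
Column 1: 134 + 127 + 99 + 50 = 410.
Column 2: 57 + 92 + 120 + 141 = 410.
Column 3: 64 + 85 + 113 + 148 = 410.
Column 4: 155 + 107 + 78 + 71 = 411.
Main diagonal: 134 + 92 + 113 + 71 = 410.
Anti-diagonal: 155 + 85 + 120 + 50 = 410.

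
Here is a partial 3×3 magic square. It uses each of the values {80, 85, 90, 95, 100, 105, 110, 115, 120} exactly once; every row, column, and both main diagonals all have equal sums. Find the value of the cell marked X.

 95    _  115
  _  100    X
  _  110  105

80

The 9 entries sum to 900, so each line sums to 900/3 = 300.
From row 1, 300 − (95 + 115) gives (1,2) = 90.
Row 3 needs 300; the known cells sum to 215, so (3,1) = 85.
The remaining cell in column 1 is (2,1) = 300 − 180 = 120.
Column 3 needs 300; the known cells sum to 220, so (2,3) = 80.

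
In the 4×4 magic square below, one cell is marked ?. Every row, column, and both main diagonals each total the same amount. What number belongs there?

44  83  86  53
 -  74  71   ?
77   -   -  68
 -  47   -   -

Row 1 is complete and sums to 266; that is the magic constant.
Column 2 needs 266; the known cells sum to 204, so (3,2) = 62.
Using anti-diagonal: 53 + 71 + 62 + ? → (4,1) = 266 − 186 = 80.
Row 3 must total 266; the given cells sum to 207, so (3,3) = 59.
From column 1, 266 − (44 + 77 + 80) gives (2,1) = 65.
Using column 3: 86 + 71 + 59 + ? → (4,3) = 266 − 216 = 50.
Main diagonal needs 266; the known cells sum to 177, so (4,4) = 89.
Row 2: 65 + 74 + 71 + ? = 266, so (2,4) = 56.

56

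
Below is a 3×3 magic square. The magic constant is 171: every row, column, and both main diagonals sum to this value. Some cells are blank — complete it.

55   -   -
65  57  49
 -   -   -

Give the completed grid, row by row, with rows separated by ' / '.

55 53 63 / 65 57 49 / 51 61 59

Column 1 must total 171; the given cells sum to 120, so (3,1) = 51.
Main diagonal needs 171; the known cells sum to 112, so (3,3) = 59.
Anti-diagonal needs 171; the known cells sum to 108, so (1,3) = 63.
Using row 1: 55 + 63 + ? → (1,2) = 171 − 118 = 53.
Row 3: 51 + 59 + ? = 171, so (3,2) = 61.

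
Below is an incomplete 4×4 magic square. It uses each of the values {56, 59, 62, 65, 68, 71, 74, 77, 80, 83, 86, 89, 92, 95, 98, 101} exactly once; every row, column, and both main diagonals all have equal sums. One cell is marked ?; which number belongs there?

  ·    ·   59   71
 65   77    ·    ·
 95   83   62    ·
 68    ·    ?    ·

The 16 entries sum to 1256, so each line sums to 1256/4 = 314.
Row 3 must total 314; the given cells sum to 240, so (3,4) = 74.
From column 1, 314 − (65 + 95 + 68) gives (1,1) = 86.
The remaining cell in main diagonal is (4,4) = 314 − 225 = 89.
Using anti-diagonal: 71 + 83 + 68 + ? → (2,3) = 314 − 222 = 92.
From row 1, 314 − (86 + 59 + 71) gives (1,2) = 98.
From row 2, 314 − (65 + 77 + 92) gives (2,4) = 80.
From column 2, 314 − (98 + 77 + 83) gives (4,2) = 56.
Using column 3: 59 + 92 + 62 + ? → (4,3) = 314 − 213 = 101.

101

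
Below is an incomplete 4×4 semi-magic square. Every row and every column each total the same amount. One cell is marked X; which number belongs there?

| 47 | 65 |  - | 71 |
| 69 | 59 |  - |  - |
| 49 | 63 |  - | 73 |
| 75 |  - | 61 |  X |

51

Column 1 is complete and sums to 240; that is the magic constant.
Row 1 must total 240; the given cells sum to 183, so (1,3) = 57.
The remaining cell in row 3 is (3,3) = 240 − 185 = 55.
From column 2, 240 − (65 + 59 + 63) gives (4,2) = 53.
From column 3, 240 − (57 + 55 + 61) gives (2,3) = 67.
Using row 2: 69 + 59 + 67 + ? → (2,4) = 240 − 195 = 45.
Row 4: 75 + 53 + 61 + ? = 240, so (4,4) = 51.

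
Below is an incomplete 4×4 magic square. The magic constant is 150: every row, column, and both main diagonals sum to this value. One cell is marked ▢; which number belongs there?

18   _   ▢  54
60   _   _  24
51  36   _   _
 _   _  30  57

From column 1, 150 − (18 + 60 + 51) gives (4,1) = 21.
Column 4 needs 150; the known cells sum to 135, so (3,4) = 15.
Anti-diagonal: 54 + 36 + 21 + ? = 150, so (2,3) = 39.
Row 2: 60 + 39 + 24 + ? = 150, so (2,2) = 27.
Row 3 must total 150; the given cells sum to 102, so (3,3) = 48.
The remaining cell in row 4 is (4,2) = 150 − 108 = 42.
Column 2 must total 150; the given cells sum to 105, so (1,2) = 45.
Column 3 must total 150; the given cells sum to 117, so (1,3) = 33.

33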